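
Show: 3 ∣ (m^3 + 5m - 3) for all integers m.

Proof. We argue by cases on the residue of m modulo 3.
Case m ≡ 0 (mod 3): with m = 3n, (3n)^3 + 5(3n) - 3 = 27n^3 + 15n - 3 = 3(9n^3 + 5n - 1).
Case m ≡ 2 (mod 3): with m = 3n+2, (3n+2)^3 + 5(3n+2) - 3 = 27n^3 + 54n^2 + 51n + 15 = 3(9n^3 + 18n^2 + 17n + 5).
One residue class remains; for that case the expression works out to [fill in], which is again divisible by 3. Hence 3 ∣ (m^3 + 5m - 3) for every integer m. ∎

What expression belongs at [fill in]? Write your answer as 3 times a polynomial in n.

3(9n^3 + 9n^2 + 8n + 1)

Only m ≡ 1 (mod 3) is unaccounted for. Put m = 3n+1:
(3n+1)^3 + 5(3n+1) - 3 expands to 27n^3 + 27n^2 + 24n + 3,
and factoring out 3 leaves 3(9n^3 + 9n^2 + 8n + 1).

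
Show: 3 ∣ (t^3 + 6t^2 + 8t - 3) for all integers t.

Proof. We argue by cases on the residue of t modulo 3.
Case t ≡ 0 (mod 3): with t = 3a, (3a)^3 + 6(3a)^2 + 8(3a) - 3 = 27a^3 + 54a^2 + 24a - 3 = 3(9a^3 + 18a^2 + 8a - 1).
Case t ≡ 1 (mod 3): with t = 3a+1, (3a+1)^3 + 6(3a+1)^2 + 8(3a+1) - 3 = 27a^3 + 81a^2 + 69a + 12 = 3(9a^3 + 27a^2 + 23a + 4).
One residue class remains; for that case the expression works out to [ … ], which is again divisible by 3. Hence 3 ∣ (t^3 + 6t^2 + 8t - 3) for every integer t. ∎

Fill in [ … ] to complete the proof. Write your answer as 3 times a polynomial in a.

The residues treated are {0, 1}, so the missing case is t ≡ 2 (mod 3); write t = 3a+2.
Then (3a+2)^3 + 6(3a+2)^2 + 8(3a+2) - 3 = 27a^3 + 108a^2 + 132a + 45 = 3(9a^3 + 36a^2 + 44a + 15).

3(9a^3 + 36a^2 + 44a + 15)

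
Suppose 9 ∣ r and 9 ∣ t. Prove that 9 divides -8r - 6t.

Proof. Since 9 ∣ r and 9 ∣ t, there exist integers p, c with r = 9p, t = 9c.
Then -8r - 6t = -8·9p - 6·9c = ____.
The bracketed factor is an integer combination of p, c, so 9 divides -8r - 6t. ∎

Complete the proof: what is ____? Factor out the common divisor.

Each term has a factor of 9: -8·9p - 6·9c = 9·(-6c - 8p).
Since -6c - 8p is an integer, 9 ∣ (-8r - 6t).

9(-6c - 8p)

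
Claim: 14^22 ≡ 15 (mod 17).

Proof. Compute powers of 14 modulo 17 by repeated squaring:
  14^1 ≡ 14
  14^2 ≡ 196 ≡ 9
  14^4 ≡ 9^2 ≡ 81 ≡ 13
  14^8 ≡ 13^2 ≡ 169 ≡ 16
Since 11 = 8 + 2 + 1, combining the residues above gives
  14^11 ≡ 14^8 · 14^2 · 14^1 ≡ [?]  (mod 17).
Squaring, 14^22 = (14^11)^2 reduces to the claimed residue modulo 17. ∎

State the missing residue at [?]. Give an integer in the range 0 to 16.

14^8 · 14^2 · 14^1 ≡ 16 · 9 · 14 = 2016.
2016 mod 17 = 10, so 14^11 ≡ 10 (mod 17).

10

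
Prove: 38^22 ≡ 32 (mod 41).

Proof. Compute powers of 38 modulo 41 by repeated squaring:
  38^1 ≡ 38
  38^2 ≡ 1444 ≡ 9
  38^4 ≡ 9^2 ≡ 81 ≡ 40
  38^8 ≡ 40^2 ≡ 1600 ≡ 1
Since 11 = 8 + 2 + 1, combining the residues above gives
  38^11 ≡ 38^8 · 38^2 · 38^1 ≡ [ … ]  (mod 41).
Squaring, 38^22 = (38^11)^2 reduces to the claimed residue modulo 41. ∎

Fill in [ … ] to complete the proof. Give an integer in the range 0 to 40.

14

Multiply the listed residues: 1 · 9 · 38 = 9 → 342.
Reducing modulo 41: 342 = 8·41 + 14, so 38^11 ≡ 14.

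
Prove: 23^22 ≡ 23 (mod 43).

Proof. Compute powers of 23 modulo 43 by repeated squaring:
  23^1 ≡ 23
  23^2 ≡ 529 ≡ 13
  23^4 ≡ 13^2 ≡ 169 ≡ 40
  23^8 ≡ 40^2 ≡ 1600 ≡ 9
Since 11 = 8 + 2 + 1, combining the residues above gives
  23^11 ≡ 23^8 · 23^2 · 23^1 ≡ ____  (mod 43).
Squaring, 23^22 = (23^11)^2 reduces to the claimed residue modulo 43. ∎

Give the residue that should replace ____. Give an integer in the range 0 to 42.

25

23^8 · 23^2 · 23^1 ≡ 9 · 13 · 23 = 2691.
2691 mod 43 = 25, so 23^11 ≡ 25 (mod 43).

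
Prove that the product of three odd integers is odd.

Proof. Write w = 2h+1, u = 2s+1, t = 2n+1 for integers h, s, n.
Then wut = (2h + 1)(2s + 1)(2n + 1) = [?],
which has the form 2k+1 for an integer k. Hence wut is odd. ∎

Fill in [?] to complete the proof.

Expanding: (2h + 1)(2s + 1)(2n + 1) = 8hns + 4hn + 4hs + 2h + 4ns + 2n + 2s + 1.
Every term except the constant is even, so this is 2(4hns + 2hn + 2hs + h + 2ns + n + s) + 1,
and 4hns + 2hn + 2hs + h + 2ns + n + s ∈ ℤ gives the required form.

2(4hns + 2hn + 2hs + h + 2ns + n + s) + 1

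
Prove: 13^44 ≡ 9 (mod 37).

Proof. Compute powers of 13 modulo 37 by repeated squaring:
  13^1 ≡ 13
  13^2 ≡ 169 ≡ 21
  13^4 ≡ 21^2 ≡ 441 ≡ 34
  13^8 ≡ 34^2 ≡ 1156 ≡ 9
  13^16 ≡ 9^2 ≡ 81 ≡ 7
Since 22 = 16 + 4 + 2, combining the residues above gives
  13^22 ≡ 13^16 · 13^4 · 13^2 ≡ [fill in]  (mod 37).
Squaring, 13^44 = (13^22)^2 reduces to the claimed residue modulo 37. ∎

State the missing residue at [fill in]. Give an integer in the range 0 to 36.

3

Multiply the listed residues: 7 · 34 · 21 = 238 → 4998.
Reducing modulo 37: 4998 = 135·37 + 3, so 13^22 ≡ 3.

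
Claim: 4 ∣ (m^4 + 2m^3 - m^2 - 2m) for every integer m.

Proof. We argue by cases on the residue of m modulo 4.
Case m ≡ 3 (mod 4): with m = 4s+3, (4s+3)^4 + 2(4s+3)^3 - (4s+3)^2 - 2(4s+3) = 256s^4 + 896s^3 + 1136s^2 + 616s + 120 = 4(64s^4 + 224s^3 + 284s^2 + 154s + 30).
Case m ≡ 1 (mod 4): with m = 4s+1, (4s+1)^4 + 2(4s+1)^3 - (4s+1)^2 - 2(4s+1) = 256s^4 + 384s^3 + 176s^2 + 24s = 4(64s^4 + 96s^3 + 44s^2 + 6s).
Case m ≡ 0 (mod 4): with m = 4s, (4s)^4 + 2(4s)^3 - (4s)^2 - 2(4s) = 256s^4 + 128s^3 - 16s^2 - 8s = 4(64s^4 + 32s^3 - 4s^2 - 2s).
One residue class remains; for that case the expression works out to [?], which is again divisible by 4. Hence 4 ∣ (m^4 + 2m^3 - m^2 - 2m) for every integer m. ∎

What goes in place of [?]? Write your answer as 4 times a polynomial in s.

4(64s^4 + 160s^3 + 140s^2 + 50s + 6)

Only m ≡ 2 (mod 4) is unaccounted for. Put m = 4s+2:
(4s+2)^4 + 2(4s+2)^3 - (4s+2)^2 - 2(4s+2) expands to 256s^4 + 640s^3 + 560s^2 + 200s + 24,
and factoring out 4 leaves 4(64s^4 + 160s^3 + 140s^2 + 50s + 6).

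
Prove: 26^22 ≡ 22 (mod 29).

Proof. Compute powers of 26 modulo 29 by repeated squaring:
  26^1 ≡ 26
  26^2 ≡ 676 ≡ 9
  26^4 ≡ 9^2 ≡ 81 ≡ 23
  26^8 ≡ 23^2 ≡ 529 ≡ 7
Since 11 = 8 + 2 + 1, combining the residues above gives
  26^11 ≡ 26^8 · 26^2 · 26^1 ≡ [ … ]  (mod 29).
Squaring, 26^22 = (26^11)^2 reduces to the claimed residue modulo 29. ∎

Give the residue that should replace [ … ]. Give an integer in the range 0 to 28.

14

26^8 · 26^2 · 26^1 ≡ 7 · 9 · 26 = 1638.
1638 mod 29 = 14, so 26^11 ≡ 14 (mod 29).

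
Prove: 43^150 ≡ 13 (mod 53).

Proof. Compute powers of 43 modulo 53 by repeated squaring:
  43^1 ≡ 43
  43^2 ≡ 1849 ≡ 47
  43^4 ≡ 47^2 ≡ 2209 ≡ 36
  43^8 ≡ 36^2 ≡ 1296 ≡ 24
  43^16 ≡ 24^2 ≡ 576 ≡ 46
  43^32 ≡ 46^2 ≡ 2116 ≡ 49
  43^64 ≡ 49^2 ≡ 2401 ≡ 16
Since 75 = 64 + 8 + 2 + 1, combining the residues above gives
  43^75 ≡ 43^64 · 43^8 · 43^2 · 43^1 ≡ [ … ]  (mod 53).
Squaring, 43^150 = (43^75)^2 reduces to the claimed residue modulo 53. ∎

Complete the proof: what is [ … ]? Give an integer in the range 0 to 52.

43^64 · 43^8 · 43^2 · 43^1 ≡ 16 · 24 · 47 · 43 = 776064.
776064 mod 53 = 38, so 43^75 ≡ 38 (mod 53).

38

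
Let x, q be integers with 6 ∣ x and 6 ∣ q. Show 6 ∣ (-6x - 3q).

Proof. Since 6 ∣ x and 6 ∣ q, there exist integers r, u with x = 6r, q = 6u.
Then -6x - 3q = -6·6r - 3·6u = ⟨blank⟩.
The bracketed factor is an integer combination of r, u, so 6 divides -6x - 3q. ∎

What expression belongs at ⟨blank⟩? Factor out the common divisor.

6(-6r - 3u)

Each term has a factor of 6: -6·6r - 3·6u = 6·(-6r - 3u).
Since -6r - 3u is an integer, 6 ∣ (-6x - 3q).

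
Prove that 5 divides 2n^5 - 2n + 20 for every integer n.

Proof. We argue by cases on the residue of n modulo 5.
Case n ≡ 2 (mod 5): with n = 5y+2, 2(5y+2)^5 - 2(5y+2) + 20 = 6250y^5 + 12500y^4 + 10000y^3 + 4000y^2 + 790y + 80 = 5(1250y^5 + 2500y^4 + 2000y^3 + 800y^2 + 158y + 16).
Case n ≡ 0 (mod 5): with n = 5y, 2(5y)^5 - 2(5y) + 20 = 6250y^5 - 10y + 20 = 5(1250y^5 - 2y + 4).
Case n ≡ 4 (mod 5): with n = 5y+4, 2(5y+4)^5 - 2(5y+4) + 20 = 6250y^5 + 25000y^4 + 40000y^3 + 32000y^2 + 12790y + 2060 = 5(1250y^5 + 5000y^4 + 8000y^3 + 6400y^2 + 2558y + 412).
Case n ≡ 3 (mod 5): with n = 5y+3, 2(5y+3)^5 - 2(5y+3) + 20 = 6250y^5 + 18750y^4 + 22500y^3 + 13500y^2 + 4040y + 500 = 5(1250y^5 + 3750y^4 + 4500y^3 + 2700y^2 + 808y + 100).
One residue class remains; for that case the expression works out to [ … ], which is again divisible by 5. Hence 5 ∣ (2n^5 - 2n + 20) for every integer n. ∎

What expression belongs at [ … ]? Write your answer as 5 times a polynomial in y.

5(1250y^5 + 1250y^4 + 500y^3 + 100y^2 + 8y + 4)

Only n ≡ 1 (mod 5) is unaccounted for. Put n = 5y+1:
2(5y+1)^5 - 2(5y+1) + 20 expands to 6250y^5 + 6250y^4 + 2500y^3 + 500y^2 + 40y + 20,
and factoring out 5 leaves 5(1250y^5 + 1250y^4 + 500y^3 + 100y^2 + 8y + 4).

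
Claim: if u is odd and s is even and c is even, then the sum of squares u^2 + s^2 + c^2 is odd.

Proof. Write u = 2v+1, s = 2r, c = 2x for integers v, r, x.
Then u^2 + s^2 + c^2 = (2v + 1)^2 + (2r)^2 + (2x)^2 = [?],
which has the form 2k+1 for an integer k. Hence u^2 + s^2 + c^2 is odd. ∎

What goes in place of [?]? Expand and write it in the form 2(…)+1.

(2v + 1)^2 + (2r)^2 + (2x)^2 = 4r^2 + 4v^2 + 4v + 4x^2 + 1
= 2(2r^2 + 2v^2 + 2v + 2x^2) + 1.
Since 2r^2 + 2v^2 + 2v + 2x^2 is an integer, the sum of squares is of the form 2k+1 for an integer k.

2(2r^2 + 2v^2 + 2v + 2x^2) + 1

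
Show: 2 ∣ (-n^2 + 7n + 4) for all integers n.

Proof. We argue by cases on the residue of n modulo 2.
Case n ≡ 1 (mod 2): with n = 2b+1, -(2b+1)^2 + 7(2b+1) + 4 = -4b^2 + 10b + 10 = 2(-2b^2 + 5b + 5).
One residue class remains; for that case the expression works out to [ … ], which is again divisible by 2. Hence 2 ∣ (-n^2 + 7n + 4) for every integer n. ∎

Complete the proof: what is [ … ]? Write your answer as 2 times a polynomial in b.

2(-2b^2 + 7b + 2)

The residues treated are {1}, so the missing case is n ≡ 0 (mod 2); write n = 2b.
Then -(2b)^2 + 7(2b) + 4 = -4b^2 + 14b + 4 = 2(-2b^2 + 7b + 2).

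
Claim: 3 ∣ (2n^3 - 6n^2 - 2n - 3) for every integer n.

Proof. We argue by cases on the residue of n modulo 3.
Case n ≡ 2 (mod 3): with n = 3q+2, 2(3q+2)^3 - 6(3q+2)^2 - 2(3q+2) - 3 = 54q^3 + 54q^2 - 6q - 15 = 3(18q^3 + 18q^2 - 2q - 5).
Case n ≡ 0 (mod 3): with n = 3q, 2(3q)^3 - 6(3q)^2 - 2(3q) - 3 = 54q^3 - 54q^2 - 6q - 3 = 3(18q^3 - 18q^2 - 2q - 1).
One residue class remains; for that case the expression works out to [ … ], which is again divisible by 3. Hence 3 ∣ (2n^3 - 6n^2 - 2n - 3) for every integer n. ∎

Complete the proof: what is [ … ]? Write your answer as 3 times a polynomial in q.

The residues treated are {2, 0}, so the missing case is n ≡ 1 (mod 3); write n = 3q+1.
Then 2(3q+1)^3 - 6(3q+1)^2 - 2(3q+1) - 3 = 54q^3 - 24q - 9 = 3(18q^3 - 8q - 3).

3(18q^3 - 8q - 3)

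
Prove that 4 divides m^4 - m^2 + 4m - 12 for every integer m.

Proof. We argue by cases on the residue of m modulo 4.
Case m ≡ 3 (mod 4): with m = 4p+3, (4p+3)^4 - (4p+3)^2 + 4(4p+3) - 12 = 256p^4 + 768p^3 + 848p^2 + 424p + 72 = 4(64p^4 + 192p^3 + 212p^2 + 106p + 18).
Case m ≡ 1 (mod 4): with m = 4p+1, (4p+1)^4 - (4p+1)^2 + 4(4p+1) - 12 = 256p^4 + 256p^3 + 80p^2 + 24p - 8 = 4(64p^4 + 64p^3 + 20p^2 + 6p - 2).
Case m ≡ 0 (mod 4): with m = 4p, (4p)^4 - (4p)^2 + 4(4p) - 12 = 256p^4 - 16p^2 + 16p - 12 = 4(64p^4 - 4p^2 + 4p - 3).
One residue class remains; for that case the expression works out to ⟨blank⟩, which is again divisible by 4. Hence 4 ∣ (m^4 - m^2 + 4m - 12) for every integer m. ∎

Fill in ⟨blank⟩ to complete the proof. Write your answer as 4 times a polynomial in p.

Only m ≡ 2 (mod 4) is unaccounted for. Put m = 4p+2:
(4p+2)^4 - (4p+2)^2 + 4(4p+2) - 12 expands to 256p^4 + 512p^3 + 368p^2 + 128p + 8,
and factoring out 4 leaves 4(64p^4 + 128p^3 + 92p^2 + 32p + 2).

4(64p^4 + 128p^3 + 92p^2 + 32p + 2)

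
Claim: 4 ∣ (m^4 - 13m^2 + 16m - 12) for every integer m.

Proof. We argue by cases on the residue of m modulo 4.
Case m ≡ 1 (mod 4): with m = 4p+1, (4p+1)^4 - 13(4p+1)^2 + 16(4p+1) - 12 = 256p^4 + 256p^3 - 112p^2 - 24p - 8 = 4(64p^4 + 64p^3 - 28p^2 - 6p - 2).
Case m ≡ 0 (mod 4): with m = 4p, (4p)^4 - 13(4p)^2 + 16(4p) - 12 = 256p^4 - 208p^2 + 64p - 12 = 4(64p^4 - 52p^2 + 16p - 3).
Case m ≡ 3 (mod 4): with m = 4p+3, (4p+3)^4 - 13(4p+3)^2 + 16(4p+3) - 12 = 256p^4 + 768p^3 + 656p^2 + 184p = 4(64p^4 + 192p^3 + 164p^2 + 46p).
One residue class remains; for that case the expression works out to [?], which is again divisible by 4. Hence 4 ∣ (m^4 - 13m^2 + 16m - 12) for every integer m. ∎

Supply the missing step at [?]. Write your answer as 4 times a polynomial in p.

4(64p^4 + 128p^3 + 44p^2 - 4p - 4)

The residues treated are {1, 0, 3}, so the missing case is m ≡ 2 (mod 4); write m = 4p+2.
Then (4p+2)^4 - 13(4p+2)^2 + 16(4p+2) - 12 = 256p^4 + 512p^3 + 176p^2 - 16p - 16 = 4(64p^4 + 128p^3 + 44p^2 - 4p - 4).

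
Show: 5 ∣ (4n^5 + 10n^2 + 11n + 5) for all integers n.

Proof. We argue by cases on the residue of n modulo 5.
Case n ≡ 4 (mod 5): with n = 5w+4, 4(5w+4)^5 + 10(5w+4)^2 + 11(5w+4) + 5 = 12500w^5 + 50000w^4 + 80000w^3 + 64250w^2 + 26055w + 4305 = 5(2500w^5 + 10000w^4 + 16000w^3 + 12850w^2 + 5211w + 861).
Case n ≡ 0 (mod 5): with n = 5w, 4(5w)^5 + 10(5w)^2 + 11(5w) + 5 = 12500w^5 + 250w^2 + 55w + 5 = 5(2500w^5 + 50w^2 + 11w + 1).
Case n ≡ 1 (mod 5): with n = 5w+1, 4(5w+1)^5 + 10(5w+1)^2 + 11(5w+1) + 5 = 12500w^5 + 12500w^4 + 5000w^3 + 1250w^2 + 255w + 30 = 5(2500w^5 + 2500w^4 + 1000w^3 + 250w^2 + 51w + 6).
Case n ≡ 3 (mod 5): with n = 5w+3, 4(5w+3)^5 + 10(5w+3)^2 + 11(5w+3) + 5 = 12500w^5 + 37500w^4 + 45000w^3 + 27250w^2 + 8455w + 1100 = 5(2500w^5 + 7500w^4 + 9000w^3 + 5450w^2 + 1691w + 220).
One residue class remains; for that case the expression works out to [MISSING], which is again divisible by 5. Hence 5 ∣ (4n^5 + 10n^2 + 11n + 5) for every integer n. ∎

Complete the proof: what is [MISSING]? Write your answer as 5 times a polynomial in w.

The residues treated are {4, 0, 1, 3}, so the missing case is n ≡ 2 (mod 5); write n = 5w+2.
Then 4(5w+2)^5 + 10(5w+2)^2 + 11(5w+2) + 5 = 12500w^5 + 25000w^4 + 20000w^3 + 8250w^2 + 1855w + 195 = 5(2500w^5 + 5000w^4 + 4000w^3 + 1650w^2 + 371w + 39).

5(2500w^5 + 5000w^4 + 4000w^3 + 1650w^2 + 371w + 39)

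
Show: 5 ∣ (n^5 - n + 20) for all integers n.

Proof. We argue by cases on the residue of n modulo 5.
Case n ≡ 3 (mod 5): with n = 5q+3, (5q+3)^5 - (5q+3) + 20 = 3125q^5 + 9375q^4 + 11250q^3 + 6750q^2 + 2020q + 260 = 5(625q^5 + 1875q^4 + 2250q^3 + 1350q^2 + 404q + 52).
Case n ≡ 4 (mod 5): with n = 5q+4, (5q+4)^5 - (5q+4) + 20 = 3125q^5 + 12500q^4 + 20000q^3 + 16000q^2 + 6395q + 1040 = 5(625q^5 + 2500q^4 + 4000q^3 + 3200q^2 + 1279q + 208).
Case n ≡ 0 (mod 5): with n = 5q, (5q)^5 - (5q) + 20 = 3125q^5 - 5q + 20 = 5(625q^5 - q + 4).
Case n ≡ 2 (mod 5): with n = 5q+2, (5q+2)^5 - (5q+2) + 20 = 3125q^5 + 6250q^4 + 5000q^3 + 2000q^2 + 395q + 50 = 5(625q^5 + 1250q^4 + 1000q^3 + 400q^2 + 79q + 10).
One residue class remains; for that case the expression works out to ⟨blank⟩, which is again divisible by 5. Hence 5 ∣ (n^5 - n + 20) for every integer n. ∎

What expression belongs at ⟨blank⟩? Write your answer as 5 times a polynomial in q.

Only n ≡ 1 (mod 5) is unaccounted for. Put n = 5q+1:
(5q+1)^5 - (5q+1) + 20 expands to 3125q^5 + 3125q^4 + 1250q^3 + 250q^2 + 20q + 20,
and factoring out 5 leaves 5(625q^5 + 625q^4 + 250q^3 + 50q^2 + 4q + 4).

5(625q^5 + 625q^4 + 250q^3 + 50q^2 + 4q + 4)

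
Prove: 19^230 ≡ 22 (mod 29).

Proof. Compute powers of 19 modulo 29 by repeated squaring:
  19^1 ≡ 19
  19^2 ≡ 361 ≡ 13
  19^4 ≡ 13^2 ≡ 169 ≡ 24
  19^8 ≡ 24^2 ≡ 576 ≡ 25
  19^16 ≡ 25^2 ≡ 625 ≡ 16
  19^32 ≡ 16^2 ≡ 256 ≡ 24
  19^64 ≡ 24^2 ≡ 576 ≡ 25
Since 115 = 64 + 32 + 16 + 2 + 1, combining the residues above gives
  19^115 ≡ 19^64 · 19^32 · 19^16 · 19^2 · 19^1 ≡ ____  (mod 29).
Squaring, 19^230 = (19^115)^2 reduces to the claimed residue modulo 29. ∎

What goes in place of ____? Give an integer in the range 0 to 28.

15

19^64 · 19^32 · 19^16 · 19^2 · 19^1 ≡ 25 · 24 · 16 · 13 · 19 = 2371200.
2371200 mod 29 = 15, so 19^115 ≡ 15 (mod 29).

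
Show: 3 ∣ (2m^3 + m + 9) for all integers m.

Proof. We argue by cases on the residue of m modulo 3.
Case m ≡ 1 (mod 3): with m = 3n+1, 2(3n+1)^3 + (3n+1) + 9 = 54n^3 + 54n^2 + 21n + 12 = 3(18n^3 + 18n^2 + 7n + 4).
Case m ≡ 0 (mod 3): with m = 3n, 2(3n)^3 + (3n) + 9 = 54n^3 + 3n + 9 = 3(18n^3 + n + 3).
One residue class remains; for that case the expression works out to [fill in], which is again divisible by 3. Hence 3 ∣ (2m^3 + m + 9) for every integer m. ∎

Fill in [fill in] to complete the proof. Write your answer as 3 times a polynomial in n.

The residues treated are {1, 0}, so the missing case is m ≡ 2 (mod 3); write m = 3n+2.
Then 2(3n+2)^3 + (3n+2) + 9 = 54n^3 + 108n^2 + 75n + 27 = 3(18n^3 + 36n^2 + 25n + 9).

3(18n^3 + 36n^2 + 25n + 9)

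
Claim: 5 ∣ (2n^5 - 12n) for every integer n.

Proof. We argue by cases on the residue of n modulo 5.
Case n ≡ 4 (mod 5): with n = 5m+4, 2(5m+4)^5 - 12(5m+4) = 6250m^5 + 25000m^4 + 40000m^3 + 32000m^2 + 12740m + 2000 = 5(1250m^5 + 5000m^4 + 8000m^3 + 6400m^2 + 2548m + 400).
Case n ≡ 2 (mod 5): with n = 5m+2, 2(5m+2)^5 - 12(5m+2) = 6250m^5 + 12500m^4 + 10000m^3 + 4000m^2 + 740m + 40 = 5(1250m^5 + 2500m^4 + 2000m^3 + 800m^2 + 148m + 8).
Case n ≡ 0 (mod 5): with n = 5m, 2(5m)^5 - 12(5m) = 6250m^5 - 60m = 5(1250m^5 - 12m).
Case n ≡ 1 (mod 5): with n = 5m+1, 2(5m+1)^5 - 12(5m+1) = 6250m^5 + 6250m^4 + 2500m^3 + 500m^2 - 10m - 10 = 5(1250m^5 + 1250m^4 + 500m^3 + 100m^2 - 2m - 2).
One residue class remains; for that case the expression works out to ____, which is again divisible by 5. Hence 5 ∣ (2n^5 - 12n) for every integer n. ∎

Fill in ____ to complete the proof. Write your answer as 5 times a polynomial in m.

The residues treated are {4, 2, 0, 1}, so the missing case is n ≡ 3 (mod 5); write n = 5m+3.
Then 2(5m+3)^5 - 12(5m+3) = 6250m^5 + 18750m^4 + 22500m^3 + 13500m^2 + 3990m + 450 = 5(1250m^5 + 3750m^4 + 4500m^3 + 2700m^2 + 798m + 90).

5(1250m^5 + 3750m^4 + 4500m^3 + 2700m^2 + 798m + 90)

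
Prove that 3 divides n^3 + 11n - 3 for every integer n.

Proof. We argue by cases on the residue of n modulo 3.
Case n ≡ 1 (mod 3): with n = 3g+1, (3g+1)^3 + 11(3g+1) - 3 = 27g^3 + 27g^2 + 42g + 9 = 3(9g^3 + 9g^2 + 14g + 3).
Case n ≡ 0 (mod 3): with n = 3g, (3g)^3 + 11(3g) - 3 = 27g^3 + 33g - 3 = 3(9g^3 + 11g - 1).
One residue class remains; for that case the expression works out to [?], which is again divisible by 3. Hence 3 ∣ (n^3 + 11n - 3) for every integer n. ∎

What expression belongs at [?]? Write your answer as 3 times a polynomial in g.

3(9g^3 + 18g^2 + 23g + 9)

Only n ≡ 2 (mod 3) is unaccounted for. Put n = 3g+2:
(3g+2)^3 + 11(3g+2) - 3 expands to 27g^3 + 54g^2 + 69g + 27,
and factoring out 3 leaves 3(9g^3 + 18g^2 + 23g + 9).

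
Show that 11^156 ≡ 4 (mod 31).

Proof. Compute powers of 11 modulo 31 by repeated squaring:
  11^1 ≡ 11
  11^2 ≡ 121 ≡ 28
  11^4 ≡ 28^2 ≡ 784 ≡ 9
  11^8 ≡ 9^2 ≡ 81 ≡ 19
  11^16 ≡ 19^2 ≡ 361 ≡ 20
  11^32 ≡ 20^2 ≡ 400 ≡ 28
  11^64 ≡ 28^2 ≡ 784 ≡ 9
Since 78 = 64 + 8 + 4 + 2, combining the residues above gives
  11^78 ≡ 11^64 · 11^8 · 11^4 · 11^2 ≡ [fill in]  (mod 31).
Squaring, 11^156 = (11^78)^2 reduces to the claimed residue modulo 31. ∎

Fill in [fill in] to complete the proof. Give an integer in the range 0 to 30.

2

Multiply the listed residues: 9 · 19 · 9 · 28 = 171 → 1539 → 43092.
Reducing modulo 31: 43092 = 1390·31 + 2, so 11^78 ≡ 2.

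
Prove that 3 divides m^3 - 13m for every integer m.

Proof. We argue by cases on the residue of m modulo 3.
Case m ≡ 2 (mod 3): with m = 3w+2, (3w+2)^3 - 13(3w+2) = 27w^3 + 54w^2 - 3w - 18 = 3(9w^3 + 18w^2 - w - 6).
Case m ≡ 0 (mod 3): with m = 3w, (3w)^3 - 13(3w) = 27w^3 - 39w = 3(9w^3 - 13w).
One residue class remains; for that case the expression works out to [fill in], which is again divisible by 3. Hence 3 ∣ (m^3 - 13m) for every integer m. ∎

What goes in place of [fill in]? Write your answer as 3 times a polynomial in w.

3(9w^3 + 9w^2 - 10w - 4)

Only m ≡ 1 (mod 3) is unaccounted for. Put m = 3w+1:
(3w+1)^3 - 13(3w+1) expands to 27w^3 + 27w^2 - 30w - 12,
and factoring out 3 leaves 3(9w^3 + 9w^2 - 10w - 4).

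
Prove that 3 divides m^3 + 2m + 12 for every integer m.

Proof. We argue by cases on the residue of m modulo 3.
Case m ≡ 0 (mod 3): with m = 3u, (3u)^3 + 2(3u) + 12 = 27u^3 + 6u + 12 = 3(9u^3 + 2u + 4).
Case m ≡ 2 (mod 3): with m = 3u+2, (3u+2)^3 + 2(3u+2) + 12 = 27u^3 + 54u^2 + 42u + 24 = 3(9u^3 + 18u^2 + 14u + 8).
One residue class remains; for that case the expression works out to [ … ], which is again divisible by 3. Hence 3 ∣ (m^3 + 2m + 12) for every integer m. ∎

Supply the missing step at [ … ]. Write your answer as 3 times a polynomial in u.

The residues treated are {0, 2}, so the missing case is m ≡ 1 (mod 3); write m = 3u+1.
Then (3u+1)^3 + 2(3u+1) + 12 = 27u^3 + 27u^2 + 15u + 15 = 3(9u^3 + 9u^2 + 5u + 5).

3(9u^3 + 9u^2 + 5u + 5)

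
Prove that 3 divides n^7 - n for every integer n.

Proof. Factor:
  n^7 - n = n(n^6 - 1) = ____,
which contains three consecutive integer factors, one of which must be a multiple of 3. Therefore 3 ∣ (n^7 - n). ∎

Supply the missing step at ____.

(n - 1)n(n + 1)(n^4 + n^2 + 1)

n^6 - 1 = (n^2 - 1)(n^4 + n^2 + 1), and n^2 - 1 = (n-1)(n+1).
So n(n^6 - 1) = (n - 1)n(n + 1)(n^4 + n^2 + 1).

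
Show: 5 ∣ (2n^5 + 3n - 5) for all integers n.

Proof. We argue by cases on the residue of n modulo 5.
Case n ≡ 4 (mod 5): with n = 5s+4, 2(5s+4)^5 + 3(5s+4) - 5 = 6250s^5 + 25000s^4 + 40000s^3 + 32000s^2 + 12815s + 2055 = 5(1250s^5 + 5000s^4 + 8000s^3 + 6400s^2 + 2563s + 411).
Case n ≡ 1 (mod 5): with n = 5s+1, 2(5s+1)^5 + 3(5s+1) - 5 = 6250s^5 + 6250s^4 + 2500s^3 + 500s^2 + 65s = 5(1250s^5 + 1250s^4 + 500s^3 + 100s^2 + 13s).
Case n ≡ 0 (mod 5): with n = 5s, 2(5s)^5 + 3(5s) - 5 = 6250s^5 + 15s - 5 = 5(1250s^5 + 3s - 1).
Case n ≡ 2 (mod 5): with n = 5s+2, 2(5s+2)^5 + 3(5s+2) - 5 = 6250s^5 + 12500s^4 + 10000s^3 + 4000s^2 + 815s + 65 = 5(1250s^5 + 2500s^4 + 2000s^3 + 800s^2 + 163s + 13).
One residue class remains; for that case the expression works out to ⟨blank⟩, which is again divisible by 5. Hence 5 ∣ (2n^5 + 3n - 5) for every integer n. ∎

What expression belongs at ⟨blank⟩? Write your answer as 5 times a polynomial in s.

Only n ≡ 3 (mod 5) is unaccounted for. Put n = 5s+3:
2(5s+3)^5 + 3(5s+3) - 5 expands to 6250s^5 + 18750s^4 + 22500s^3 + 13500s^2 + 4065s + 490,
and factoring out 5 leaves 5(1250s^5 + 3750s^4 + 4500s^3 + 2700s^2 + 813s + 98).

5(1250s^5 + 3750s^4 + 4500s^3 + 2700s^2 + 813s + 98)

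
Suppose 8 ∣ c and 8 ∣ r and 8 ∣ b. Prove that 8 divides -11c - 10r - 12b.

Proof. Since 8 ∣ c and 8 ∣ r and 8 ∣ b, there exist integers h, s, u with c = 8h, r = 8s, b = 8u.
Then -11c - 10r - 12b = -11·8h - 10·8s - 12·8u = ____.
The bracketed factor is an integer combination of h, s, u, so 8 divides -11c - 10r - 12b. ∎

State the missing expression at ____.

8(-11h - 10s - 12u)

Pull the common 8 out of every term: -11·8h - 10·8s - 12·8u = 8(-11h - 10s - 12u).
-11h - 10s - 12u is an integer, which exhibits the divisibility.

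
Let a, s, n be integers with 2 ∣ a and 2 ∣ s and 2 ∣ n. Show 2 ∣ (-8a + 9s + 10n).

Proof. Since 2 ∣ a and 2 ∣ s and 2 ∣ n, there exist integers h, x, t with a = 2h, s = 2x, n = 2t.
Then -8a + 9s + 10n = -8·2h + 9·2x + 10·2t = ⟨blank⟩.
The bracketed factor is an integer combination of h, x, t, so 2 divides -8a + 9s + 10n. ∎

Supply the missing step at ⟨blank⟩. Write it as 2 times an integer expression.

Pull the common 2 out of every term: -8·2h + 9·2x + 10·2t = 2(-8h + 10t + 9x).
-8h + 10t + 9x is an integer, which exhibits the divisibility.

2(-8h + 10t + 9x)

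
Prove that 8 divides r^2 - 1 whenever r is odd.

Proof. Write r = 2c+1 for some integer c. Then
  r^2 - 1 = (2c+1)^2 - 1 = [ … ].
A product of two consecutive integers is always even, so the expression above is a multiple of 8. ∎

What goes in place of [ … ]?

4c(c + 1)

(2c+1)^2 - 1 = 4c^2 + 4c + 1 - 1 = 4c^2 + 4c = 4c(c+1).
Since c and c+1 are consecutive, c(c+1) is even, and 4·(even) is a multiple of 8.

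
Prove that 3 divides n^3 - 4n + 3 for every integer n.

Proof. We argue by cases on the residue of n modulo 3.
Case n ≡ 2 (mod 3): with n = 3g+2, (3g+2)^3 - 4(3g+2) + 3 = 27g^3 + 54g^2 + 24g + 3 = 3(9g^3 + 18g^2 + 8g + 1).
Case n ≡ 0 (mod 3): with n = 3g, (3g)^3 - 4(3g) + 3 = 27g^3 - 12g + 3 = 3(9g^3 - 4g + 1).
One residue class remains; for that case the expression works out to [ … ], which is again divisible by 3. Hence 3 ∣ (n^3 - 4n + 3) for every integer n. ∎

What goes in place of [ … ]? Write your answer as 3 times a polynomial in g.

3(9g^3 + 9g^2 - g)

The residues treated are {2, 0}, so the missing case is n ≡ 1 (mod 3); write n = 3g+1.
Then (3g+1)^3 - 4(3g+1) + 3 = 27g^3 + 27g^2 - 3g = 3(9g^3 + 9g^2 - g).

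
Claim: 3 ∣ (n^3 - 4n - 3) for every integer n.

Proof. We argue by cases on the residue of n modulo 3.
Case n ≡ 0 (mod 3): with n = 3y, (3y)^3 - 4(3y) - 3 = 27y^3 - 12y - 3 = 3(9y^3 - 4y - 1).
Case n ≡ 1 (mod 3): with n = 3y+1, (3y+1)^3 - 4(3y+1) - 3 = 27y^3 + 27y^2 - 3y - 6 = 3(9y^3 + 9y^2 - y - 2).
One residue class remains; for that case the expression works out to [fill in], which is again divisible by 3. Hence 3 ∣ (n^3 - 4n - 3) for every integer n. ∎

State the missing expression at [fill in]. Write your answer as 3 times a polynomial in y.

3(9y^3 + 18y^2 + 8y - 1)

Only n ≡ 2 (mod 3) is unaccounted for. Put n = 3y+2:
(3y+2)^3 - 4(3y+2) - 3 expands to 27y^3 + 54y^2 + 24y - 3,
and factoring out 3 leaves 3(9y^3 + 18y^2 + 8y - 1).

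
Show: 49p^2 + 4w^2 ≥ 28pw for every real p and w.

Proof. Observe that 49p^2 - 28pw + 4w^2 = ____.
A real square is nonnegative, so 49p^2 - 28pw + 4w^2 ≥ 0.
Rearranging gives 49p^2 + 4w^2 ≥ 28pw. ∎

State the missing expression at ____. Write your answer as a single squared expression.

49p^2 - 28pw + 4w^2 is a perfect-square trinomial: the outer terms are (7p)^2 and (2w)^2, and the cross term is -2·7p·2w.
So 49p^2 - 28pw + 4w^2 = (7p - 2w)^2 ≥ 0.

(7p - 2w)^2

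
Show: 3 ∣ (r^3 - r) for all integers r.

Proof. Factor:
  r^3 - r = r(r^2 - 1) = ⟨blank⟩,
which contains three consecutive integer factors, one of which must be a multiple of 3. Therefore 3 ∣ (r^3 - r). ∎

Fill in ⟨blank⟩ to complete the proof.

r(r^2 - 1) = r(r - 1)(r + 1) = (r - 1)r(r + 1).
These three factors are consecutive integers, so their product is divisible by 3.

(r - 1)r(r + 1)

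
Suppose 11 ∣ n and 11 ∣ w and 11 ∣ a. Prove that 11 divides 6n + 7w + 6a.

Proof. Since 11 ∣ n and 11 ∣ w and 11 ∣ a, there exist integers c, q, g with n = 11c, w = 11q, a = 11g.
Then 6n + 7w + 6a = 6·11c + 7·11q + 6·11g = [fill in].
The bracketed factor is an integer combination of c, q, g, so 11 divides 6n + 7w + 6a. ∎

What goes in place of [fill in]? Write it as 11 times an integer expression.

Each term has a factor of 11: 6·11c + 7·11q + 6·11g = 11·(6c + 6g + 7q).
Since 6c + 6g + 7q is an integer, 11 ∣ (6n + 7w + 6a).

11(6c + 6g + 7q)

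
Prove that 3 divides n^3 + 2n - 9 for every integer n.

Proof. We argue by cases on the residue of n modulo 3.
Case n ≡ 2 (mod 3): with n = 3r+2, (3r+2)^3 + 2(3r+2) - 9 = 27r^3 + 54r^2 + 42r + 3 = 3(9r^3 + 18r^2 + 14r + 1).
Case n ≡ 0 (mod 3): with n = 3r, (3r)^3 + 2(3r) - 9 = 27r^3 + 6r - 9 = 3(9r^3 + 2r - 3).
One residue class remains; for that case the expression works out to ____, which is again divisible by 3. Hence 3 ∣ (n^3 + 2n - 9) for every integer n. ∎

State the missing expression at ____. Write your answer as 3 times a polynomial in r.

The residues treated are {2, 0}, so the missing case is n ≡ 1 (mod 3); write n = 3r+1.
Then (3r+1)^3 + 2(3r+1) - 9 = 27r^3 + 27r^2 + 15r - 6 = 3(9r^3 + 9r^2 + 5r - 2).

3(9r^3 + 9r^2 + 5r - 2)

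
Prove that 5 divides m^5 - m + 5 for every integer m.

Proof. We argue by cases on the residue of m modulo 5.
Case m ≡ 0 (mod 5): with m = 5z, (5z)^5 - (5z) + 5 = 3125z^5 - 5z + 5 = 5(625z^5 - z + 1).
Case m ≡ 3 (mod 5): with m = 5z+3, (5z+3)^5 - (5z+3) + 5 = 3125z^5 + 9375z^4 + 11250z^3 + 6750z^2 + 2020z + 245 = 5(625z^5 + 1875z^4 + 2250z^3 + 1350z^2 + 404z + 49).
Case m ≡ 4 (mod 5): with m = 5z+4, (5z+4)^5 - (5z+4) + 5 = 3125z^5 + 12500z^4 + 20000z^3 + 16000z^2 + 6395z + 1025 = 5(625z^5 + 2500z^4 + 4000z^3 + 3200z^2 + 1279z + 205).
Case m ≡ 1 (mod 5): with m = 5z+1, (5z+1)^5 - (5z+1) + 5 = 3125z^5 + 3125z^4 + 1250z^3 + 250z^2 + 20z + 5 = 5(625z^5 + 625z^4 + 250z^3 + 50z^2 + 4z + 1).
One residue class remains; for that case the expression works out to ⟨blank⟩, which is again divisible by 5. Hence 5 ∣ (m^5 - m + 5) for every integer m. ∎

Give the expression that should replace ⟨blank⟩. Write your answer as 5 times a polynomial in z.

5(625z^5 + 1250z^4 + 1000z^3 + 400z^2 + 79z + 7)

The residues treated are {0, 3, 4, 1}, so the missing case is m ≡ 2 (mod 5); write m = 5z+2.
Then (5z+2)^5 - (5z+2) + 5 = 3125z^5 + 6250z^4 + 5000z^3 + 2000z^2 + 395z + 35 = 5(625z^5 + 1250z^4 + 1000z^3 + 400z^2 + 79z + 7).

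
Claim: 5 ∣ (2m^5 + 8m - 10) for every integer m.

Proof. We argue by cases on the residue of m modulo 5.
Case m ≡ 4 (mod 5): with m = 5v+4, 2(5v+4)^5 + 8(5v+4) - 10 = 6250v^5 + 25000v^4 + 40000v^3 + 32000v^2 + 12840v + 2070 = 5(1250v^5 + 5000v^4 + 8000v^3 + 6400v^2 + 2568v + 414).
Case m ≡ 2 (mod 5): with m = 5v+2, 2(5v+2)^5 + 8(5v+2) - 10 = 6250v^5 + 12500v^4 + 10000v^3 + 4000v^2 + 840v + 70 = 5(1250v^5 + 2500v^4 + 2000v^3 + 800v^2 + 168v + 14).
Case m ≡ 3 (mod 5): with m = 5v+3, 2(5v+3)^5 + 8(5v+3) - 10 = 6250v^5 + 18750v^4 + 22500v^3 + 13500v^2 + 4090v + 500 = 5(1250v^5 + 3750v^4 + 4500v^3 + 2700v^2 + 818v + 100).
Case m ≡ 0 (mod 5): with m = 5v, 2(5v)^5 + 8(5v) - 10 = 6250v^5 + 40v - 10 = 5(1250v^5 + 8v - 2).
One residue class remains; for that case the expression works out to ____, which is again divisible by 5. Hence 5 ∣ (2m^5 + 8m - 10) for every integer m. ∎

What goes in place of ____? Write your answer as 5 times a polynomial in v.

5(1250v^5 + 1250v^4 + 500v^3 + 100v^2 + 18v)

The residues treated are {4, 2, 3, 0}, so the missing case is m ≡ 1 (mod 5); write m = 5v+1.
Then 2(5v+1)^5 + 8(5v+1) - 10 = 6250v^5 + 6250v^4 + 2500v^3 + 500v^2 + 90v = 5(1250v^5 + 1250v^4 + 500v^3 + 100v^2 + 18v).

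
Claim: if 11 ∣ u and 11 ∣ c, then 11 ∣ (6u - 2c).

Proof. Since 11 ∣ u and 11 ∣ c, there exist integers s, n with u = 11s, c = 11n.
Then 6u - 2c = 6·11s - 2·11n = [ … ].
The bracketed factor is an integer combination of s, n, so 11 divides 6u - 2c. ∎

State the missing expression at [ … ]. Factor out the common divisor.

Each term has a factor of 11: 6·11s - 2·11n = 11·(-2n + 6s).
Since -2n + 6s is an integer, 11 ∣ (6u - 2c).

11(-2n + 6s)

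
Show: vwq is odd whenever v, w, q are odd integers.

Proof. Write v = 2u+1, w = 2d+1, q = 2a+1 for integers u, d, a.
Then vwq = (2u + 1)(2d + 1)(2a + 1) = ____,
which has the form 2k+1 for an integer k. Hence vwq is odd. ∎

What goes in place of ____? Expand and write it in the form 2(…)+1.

Expanding: (2u + 1)(2d + 1)(2a + 1) = 8adu + 4ad + 4au + 2a + 4du + 2d + 2u + 1.
Every term except the constant is even, so this is 2(4adu + 2ad + 2au + a + 2du + d + u) + 1,
and 4adu + 2ad + 2au + a + 2du + d + u ∈ ℤ gives the required form.

2(4adu + 2ad + 2au + a + 2du + d + u) + 1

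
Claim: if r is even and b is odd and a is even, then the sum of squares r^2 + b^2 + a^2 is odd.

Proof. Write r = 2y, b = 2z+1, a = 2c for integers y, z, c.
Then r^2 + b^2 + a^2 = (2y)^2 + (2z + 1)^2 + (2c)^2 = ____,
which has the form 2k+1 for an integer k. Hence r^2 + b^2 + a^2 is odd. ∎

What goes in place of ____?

(2y)^2 + (2z + 1)^2 + (2c)^2 = 4c^2 + 4y^2 + 4z^2 + 4z + 1
= 2(2c^2 + 2y^2 + 2z^2 + 2z) + 1.
Since 2c^2 + 2y^2 + 2z^2 + 2z is an integer, the sum of squares is of the form 2k+1 for an integer k.

2(2c^2 + 2y^2 + 2z^2 + 2z) + 1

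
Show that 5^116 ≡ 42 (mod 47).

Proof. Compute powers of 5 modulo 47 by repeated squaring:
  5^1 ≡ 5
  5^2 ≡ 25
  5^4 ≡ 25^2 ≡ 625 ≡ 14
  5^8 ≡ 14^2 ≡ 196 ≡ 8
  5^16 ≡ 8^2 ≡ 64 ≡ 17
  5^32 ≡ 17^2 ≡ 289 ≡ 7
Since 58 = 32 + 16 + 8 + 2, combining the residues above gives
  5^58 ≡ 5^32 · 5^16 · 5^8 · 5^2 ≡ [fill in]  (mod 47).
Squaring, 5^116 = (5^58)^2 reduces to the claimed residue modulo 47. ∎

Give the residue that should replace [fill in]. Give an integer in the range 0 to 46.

18

5^32 · 5^16 · 5^8 · 5^2 ≡ 7 · 17 · 8 · 25 = 23800.
23800 mod 47 = 18, so 5^58 ≡ 18 (mod 47).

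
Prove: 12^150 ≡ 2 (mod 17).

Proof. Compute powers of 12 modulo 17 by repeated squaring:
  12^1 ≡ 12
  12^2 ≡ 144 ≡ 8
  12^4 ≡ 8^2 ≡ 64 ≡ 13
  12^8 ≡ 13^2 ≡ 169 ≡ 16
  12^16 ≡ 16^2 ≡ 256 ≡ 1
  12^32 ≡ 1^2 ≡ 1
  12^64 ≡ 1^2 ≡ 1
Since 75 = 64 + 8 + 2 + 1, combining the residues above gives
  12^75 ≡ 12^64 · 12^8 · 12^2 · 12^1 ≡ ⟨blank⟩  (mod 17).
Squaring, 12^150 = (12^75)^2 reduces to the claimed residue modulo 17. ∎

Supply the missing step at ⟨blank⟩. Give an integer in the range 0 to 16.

Multiply the listed residues: 1 · 16 · 8 · 12 = 16 → 128 → 1536.
Reducing modulo 17: 1536 = 90·17 + 6, so 12^75 ≡ 6.

6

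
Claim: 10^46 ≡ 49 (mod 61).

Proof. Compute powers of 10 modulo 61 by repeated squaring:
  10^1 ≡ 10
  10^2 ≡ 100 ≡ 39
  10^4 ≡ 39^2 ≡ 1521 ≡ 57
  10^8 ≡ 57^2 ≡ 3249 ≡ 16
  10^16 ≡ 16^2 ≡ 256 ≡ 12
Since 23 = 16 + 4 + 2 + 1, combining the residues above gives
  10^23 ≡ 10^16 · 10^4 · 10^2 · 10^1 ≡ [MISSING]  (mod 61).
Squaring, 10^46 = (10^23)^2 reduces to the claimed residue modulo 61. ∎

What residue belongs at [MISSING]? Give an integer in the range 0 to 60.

7

Multiply the listed residues: 12 · 57 · 39 · 10 = 684 → 26676 → 266760.
Reducing modulo 61: 266760 = 4373·61 + 7, so 10^23 ≡ 7.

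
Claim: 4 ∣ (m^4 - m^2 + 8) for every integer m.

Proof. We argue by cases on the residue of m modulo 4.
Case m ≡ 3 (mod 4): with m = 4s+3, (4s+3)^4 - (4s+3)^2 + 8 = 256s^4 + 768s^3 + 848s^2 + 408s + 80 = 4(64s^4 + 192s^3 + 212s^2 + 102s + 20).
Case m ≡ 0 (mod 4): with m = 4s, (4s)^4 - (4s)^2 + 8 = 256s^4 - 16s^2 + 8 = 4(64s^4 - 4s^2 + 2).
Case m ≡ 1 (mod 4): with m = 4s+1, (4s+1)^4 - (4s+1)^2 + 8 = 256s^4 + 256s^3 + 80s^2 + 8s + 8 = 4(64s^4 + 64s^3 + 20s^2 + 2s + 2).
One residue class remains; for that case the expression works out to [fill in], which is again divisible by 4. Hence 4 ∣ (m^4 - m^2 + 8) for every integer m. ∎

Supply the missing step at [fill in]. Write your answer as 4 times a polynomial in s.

Only m ≡ 2 (mod 4) is unaccounted for. Put m = 4s+2:
(4s+2)^4 - (4s+2)^2 + 8 expands to 256s^4 + 512s^3 + 368s^2 + 112s + 20,
and factoring out 4 leaves 4(64s^4 + 128s^3 + 92s^2 + 28s + 5).

4(64s^4 + 128s^3 + 92s^2 + 28s + 5)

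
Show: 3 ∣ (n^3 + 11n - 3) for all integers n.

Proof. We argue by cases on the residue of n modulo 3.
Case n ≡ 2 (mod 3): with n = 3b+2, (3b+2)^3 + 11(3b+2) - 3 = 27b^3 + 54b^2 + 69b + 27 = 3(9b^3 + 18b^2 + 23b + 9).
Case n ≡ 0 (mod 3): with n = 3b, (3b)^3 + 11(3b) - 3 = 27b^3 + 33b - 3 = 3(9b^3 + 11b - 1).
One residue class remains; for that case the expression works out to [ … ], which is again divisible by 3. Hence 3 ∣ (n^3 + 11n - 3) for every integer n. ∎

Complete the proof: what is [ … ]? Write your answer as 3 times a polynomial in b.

The residues treated are {2, 0}, so the missing case is n ≡ 1 (mod 3); write n = 3b+1.
Then (3b+1)^3 + 11(3b+1) - 3 = 27b^3 + 27b^2 + 42b + 9 = 3(9b^3 + 9b^2 + 14b + 3).

3(9b^3 + 9b^2 + 14b + 3)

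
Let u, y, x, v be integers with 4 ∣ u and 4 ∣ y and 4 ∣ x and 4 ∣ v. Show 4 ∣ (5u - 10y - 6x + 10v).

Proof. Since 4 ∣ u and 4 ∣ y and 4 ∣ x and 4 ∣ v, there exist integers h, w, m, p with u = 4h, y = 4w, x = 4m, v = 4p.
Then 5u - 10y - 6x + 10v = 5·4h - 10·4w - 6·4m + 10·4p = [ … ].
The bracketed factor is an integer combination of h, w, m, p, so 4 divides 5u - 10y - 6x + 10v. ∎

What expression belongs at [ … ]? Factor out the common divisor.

4(5h - 6m + 10p - 10w)

Pull the common 4 out of every term: 5·4h - 10·4w - 6·4m + 10·4p = 4(5h - 6m + 10p - 10w).
5h - 6m + 10p - 10w is an integer, which exhibits the divisibility.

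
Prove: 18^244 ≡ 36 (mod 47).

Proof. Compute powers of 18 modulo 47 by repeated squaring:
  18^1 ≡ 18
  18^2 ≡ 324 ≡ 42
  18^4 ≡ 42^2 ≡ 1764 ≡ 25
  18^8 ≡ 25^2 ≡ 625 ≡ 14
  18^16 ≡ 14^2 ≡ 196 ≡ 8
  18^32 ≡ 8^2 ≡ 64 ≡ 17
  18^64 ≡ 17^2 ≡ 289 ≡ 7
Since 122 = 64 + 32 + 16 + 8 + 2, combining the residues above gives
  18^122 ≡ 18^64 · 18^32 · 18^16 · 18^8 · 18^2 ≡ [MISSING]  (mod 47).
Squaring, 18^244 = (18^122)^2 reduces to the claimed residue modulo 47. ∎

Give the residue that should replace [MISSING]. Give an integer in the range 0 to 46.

18^64 · 18^32 · 18^16 · 18^8 · 18^2 ≡ 7 · 17 · 8 · 14 · 42 = 559776.
559776 mod 47 = 6, so 18^122 ≡ 6 (mod 47).

6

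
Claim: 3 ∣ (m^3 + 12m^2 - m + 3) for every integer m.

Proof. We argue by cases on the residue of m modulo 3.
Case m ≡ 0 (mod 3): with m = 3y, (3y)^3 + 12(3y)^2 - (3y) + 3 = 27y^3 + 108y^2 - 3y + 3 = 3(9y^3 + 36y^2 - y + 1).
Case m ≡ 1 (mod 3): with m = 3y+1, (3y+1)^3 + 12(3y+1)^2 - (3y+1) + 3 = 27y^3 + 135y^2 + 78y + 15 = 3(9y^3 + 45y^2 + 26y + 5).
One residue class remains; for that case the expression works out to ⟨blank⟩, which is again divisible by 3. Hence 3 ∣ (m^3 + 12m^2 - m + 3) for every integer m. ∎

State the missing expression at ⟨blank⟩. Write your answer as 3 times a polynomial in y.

The residues treated are {0, 1}, so the missing case is m ≡ 2 (mod 3); write m = 3y+2.
Then (3y+2)^3 + 12(3y+2)^2 - (3y+2) + 3 = 27y^3 + 162y^2 + 177y + 57 = 3(9y^3 + 54y^2 + 59y + 19).

3(9y^3 + 54y^2 + 59y + 19)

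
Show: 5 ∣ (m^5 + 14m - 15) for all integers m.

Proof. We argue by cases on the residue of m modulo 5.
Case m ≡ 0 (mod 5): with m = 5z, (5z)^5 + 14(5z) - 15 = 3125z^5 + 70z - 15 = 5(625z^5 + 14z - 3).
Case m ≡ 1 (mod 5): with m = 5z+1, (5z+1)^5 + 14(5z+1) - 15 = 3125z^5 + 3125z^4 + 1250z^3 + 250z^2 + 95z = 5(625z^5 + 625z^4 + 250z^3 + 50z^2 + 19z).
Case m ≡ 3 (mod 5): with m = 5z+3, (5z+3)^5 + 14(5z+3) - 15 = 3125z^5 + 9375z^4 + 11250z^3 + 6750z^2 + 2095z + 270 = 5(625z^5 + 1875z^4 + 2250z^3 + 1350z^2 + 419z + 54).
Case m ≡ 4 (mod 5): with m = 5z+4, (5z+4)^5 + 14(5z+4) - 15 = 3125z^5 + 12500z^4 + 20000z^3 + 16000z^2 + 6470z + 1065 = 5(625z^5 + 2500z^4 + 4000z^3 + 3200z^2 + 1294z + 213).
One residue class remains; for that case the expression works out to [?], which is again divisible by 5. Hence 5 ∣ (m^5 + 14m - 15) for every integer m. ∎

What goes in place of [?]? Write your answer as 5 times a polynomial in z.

Only m ≡ 2 (mod 5) is unaccounted for. Put m = 5z+2:
(5z+2)^5 + 14(5z+2) - 15 expands to 3125z^5 + 6250z^4 + 5000z^3 + 2000z^2 + 470z + 45,
and factoring out 5 leaves 5(625z^5 + 1250z^4 + 1000z^3 + 400z^2 + 94z + 9).

5(625z^5 + 1250z^4 + 1000z^3 + 400z^2 + 94z + 9)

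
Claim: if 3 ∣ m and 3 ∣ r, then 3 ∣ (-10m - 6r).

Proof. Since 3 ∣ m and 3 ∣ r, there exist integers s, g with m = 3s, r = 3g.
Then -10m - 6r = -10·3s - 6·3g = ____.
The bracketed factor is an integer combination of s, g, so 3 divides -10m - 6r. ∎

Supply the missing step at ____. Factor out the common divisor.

3(-6g - 10s)

Pull the common 3 out of every term: -10·3s - 6·3g = 3(-6g - 10s).
-6g - 10s is an integer, which exhibits the divisibility.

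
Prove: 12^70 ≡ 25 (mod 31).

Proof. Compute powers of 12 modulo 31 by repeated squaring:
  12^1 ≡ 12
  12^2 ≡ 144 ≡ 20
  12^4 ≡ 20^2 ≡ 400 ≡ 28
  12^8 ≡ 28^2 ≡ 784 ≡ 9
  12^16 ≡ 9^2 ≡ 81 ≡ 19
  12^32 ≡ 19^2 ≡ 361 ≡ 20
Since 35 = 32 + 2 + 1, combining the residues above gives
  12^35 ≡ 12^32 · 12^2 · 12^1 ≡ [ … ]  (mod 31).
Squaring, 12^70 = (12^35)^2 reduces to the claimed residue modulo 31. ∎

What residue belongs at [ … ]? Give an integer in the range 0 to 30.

26

Multiply the listed residues: 20 · 20 · 12 = 400 → 4800.
Reducing modulo 31: 4800 = 154·31 + 26, so 12^35 ≡ 26.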